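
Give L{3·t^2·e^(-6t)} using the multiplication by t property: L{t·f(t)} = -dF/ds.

Using L{t^n·e^(at)} = n!/(s-a)^(n+1), L{t^2·e^(-6t)} = 2/(s+6)^3, so L{3·t^2·e^(-6t)} = 3·2/(s+6)^3 = 6/(s+6)^3

Final answer: 6/(s+6)^3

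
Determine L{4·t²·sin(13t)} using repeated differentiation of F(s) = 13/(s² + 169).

F(s) = 13/(s² + 169). F'(s) = -26s/(s² + 169)². F''(s) = -26(169 - 3s²)/(s² + 169)³ = (78s² - 4394)/(s² + 169)³. So L{t²·sin(13t)} = (-1)² F''(s) = (78s² - 4394)/(s² + 169)³. Then L{4·t²·sin(13t)} = 4·(78s² - 4394)/(s² + 169)³ = (312s² - 17576)/(s² + 169)³

Final answer: (312s² - 17576)/(s² + 169)³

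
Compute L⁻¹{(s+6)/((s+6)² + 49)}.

Using frequency shift: L⁻¹{(s-a)/((s-a)² + b²)} = e^(at)cos(bt). Here a=-6, b=7

Final answer: e^(-6t)·cos(7t)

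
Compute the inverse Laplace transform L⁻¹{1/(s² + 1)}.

L⁻¹{1/(s² + 1)} = sin(t)

Final answer: sin(t)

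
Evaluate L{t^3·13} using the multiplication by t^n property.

L{13} = 13/s. d^1/ds^1[1/s] = -1/s². d^2/ds^2[1/s] = 2/s^3. d^3/ds^3[1/s] = -6/s^4. So L{t^3} = (-1)^{3}·-6/s^4 = 6/s^4. Then L{t^3·13} = 13·6/s^4 = 78/s^4

Final answer: 78/s^4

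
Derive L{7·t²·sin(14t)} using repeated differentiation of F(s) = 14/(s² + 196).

F(s) = 14/(s² + 196). F'(s) = -28s/(s² + 196)². F''(s) = -28(196 - 3s²)/(s² + 196)³ = (84s² - 5488)/(s² + 196)³. So L{t²·sin(14t)} = (-1)² F''(s) = (84s² - 5488)/(s² + 196)³. Then L{7·t²·sin(14t)} = 7·(84s² - 5488)/(s² + 196)³ = (588s² - 38416)/(s² + 196)³

Final answer: (588s² - 38416)/(s² + 196)³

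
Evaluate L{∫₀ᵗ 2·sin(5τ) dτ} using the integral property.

L{∫₀ᵗ f(τ)dτ} = F(s)/s with F(s) = 10/(s² + 25), so the result is (10/(s² + 25))/s = 10/(s(s² + 25))

Final answer: 10/(s(s² + 25))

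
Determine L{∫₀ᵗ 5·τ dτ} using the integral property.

L{∫₀ᵗ f(τ)dτ} = F(s)/s with f(t) = 5t. F(s) = 5/s^2, so L{∫₀ᵗ 5·τ dτ} = (5/s^2)/s = 5/s^3. (Check: ∫₀ᵗ 5·τ dτ = 5t^2/2.)

Final answer: 5/s^3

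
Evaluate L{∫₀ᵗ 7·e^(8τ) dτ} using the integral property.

L{∫₀ᵗ f(τ)dτ} = F(s)/s with F(s) = 7/(s-8), so L{∫₀ᵗ 7·e^(8τ) dτ} = 7/(s(s-8))

Final answer: 7/(s(s-8))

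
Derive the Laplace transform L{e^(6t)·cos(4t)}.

L{e^(at)·cos(ωt)} = (s-a)/((s-a)² + ω²), so L{e^(6t)·cos(4t)} = (s-6)/((s-6)² + 16)

Final answer: (s-6)/((s-6)² + 16)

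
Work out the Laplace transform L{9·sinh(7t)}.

L{sinh(ωt)} = ω/(s² - ω²), so L{sinh(7t)} = 7/(s² - 49). Then L{9·sinh(7t)} = 9·7/(s² - 49) = 63/(s² - 49)

Final answer: 63/(s² - 49)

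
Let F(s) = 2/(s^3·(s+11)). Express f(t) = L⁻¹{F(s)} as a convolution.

2/(s^3·(s+11)) = (2/s^3)·(1/(s+11)) = L{t^2}·L{e^(-11t)}. So f(t) = t^2*e^(-11t) = ∫₀ᵗ τ^2·e^(-11(t-τ)) dτ

Final answer: ∫₀ᵗ τ^2·e^(-11(t-τ)) dτ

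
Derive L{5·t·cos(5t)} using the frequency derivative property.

L{cos(5t)} = s/(s² + 25). Derivative: d/ds[s/(s² + 25)] = [(s² + 25) - s·2s]/(s² + 25)² = (25 - s²)/(s² + 25)². So L{t·cos(5t)} = -F'(s) = (s² - 25)/(s² + 25)². Then L{5·t·cos(5t)} = 5·(s² - 25)/(s² + 25)²

Final answer: 5·(s² - 25)/(s² + 25)²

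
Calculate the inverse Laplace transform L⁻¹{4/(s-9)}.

L⁻¹{1/(s-a)} = e^(at), so L⁻¹{1/(s-9)} = e^(9t), and L⁻¹{4/(s-9)} = 4·e^(9t)

Final answer: 4·e^(9t)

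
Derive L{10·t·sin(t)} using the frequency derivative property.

L{sin(t)} = 1/(s² + 1). By L{t·f(t)} = -F'(s): -d/ds[1/(s² + 1)] = -(1)·(-2s)/(s² + 1)² = 2s/(s² + 1)². Then L{10·t·sin(t)} = 10·2s/(s² + 1)² = 20s/(s² + 1)²

Final answer: 20s/(s² + 1)²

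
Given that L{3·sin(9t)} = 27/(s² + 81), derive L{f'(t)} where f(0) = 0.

L{f'(t)} = s·F(s) - f(0) = s·27/(s² + 81) - 0 = 27s/(s² + 81)

Final answer: 27s/(s² + 81)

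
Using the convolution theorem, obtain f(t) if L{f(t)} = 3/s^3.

3/s^3 = (3/s)·(1/s^2) = L{3}·L{t}. By convolution, f(t) = 3*t = ∫₀ᵗ 3·τ dτ = 3·t²/2

Final answer: 3·t²/2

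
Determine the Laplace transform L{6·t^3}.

L{t^n} = n!/s^(n+1), so L{t^3} = 6/s^4. Then L{6·t^3} = 6·6/s^4 = 36/s^4

Final answer: 36/s^4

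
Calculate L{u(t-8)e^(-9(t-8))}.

u(t-a)f(t-a) with f(t)=e^(-9t). L{e^(-9t)} = 1/(s+9). By time shift: e^(-8s)/(s+9)

Final answer: e^(-8s)/(s+9)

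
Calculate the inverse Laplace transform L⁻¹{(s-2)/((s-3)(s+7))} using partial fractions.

Using partial fractions, f(t) = (e^(3t) + 9e^(-7t))/10

Final answer: (e^(3t) + 9e^(-7t))/10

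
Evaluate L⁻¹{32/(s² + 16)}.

This is the form c·a/(s² + a²) with a = 4, c = 8. L⁻¹ = 8·sin(4t)

Final answer: 8·sin(4t)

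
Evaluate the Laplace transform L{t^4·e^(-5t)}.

L{t^n·e^(at)} = n!/(s-a)^(n+1), so L{t^4·e^(-5t)} = 24/(s+5)^5

Final answer: 24/(s+5)^5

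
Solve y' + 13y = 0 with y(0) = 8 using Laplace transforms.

L{y'} + 13L{y} = 0. sY - 8 + 13Y = 0. Y(s+13) = 8. Y = 8/(s+13)

Final answer: y(t) = 8e^(-13t)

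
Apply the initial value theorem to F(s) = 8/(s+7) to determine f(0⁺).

f(0⁺) = lim_{s→∞} s·8/(s+7) = lim_{s→∞} 8s/(s+7) = 8

Final answer: 8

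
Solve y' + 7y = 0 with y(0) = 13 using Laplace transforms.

L{y'} + 7L{y} = 0. sY - 13 + 7Y = 0. Y(s+7) = 13. Y = 13/(s+7)

Final answer: y(t) = 13e^(-7t)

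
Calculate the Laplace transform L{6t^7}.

L{6t^7} = 6 · L{t^7} = 6 · 5040/s^8 = 30240/s^8

Final answer: 30240/s^8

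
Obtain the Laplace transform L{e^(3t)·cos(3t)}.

L{e^(at)·cos(ωt)} = (s-a)/((s-a)² + ω²), so L{e^(3t)·cos(3t)} = (s-3)/((s-3)² + 9)

Final answer: (s-3)/((s-3)² + 9)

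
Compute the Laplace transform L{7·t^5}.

L{t^n} = n!/s^(n+1), so L{t^5} = 120/s^6. Then L{7·t^5} = 7·120/s^6 = 840/s^6

Final answer: 840/s^6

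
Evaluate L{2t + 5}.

L{2t + 5} = 2·L{t} + 5·L{1} = 2/s² + 5/s

Final answer: 2/s² + 5/s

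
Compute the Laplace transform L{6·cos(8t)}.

L{cos(ωt)} = s/(s² + ω²), so L{cos(8t)} = s/(s² + 64). Then L{6·cos(8t)} = 6·s/(s² + 64) = 6s/(s² + 64)

Final answer: 6s/(s² + 64)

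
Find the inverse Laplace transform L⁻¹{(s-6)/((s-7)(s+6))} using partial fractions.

Using partial fractions, f(t) = (e^(7t) + 12e^(-6t))/13

Final answer: (e^(7t) + 12e^(-6t))/13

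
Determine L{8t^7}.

L{t^n} = n!/s^(n+1). So L{8t^7} = 8·7!/s^8 = 40320/s^8

Final answer: 40320/s^8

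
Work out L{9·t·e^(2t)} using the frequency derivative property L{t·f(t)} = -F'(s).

L{e^(2t)} = 1/(s-2). By frequency derivative: L{t·e^(2t)} = -d/ds[1/(s-2)] = -(-1)/(s-2)² = 1/(s-2)². Then L{9·t·e^(2t)} = 9·1/(s-2)² = 9/(s-2)²

Final answer: 9/(s-2)²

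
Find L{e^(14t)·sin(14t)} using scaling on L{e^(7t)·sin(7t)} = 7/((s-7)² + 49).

Scaling with a=2: L{e^(14t)·sin(14t)} = (1/2) · 7/((s/2-7)² + 49). Simplifying: 14/((s-14)² + 196)

Final answer: 14/((s-14)² + 196)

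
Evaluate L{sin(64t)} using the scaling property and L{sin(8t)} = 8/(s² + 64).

Using L{f(at)} = (1/a)F(s/a) with a=8: L{sin(64t)} = (1/8) · 8/((s/8)² + 64) = (1/8) · 8·64/(s² + 4096) = 64/(s² + 4096)

Final answer: 64/(s² + 4096)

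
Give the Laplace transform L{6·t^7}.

L{t^n} = n!/s^(n+1), so L{t^7} = 5040/s^8. Then L{6·t^7} = 6·5040/s^8 = 30240/s^8

Final answer: 30240/s^8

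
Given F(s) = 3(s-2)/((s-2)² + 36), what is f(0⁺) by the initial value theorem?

f(0⁺) = lim_{s→∞} sF(s) = lim_{s→∞} 3s(s-2)/((s-2)² + 36) = 3

Final answer: 3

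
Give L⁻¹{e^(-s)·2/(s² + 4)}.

L⁻¹{2/(s² + 4)} = sin(2t). By the time shift theorem, L⁻¹{e^(-as)F(s)} = u(t-a)f(t-a) with a=1, so L⁻¹{e^(-s)·2/(s² + 4)} = u(t-1)·sin(2(t-1))

Final answer: u(t-1)·sin(2(t-1))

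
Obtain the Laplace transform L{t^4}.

L{t^n} = n!/s^(n+1), so L{t^4} = 24/s^5

Final answer: 24/s^5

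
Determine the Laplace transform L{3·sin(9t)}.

L{sin(ωt)} = ω/(s² + ω²), so L{sin(9t)} = 9/(s² + 81). Then L{3·sin(9t)} = 3·9/(s² + 81) = 27/(s² + 81)

Final answer: 27/(s² + 81)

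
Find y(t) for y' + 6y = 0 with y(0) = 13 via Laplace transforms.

L{y'} + 6L{y} = 0. sY - 13 + 6Y = 0. Y(s+6) = 13. Y = 13/(s+6)

Final answer: y(t) = 13e^(-6t)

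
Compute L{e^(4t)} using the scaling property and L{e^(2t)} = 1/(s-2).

Using L{f(at)} = (1/a)F(s/a) with a=2 and f(t) = e^(2t): L{e^(4t)} = (1/2) · 1/((s/2)-2) = (1/2) · 2/(s-4) = 1/(s-4)

Final answer: 1/(s-4)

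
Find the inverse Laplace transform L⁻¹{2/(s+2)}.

L⁻¹{1/(s-a)} = e^(at), so L⁻¹{1/(s+2)} = e^(-2t), and L⁻¹{2/(s+2)} = 2·e^(-2t)

Final answer: 2·e^(-2t)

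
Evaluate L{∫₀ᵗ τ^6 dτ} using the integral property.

L{∫₀ᵗ f(τ)dτ} = F(s)/s with f(t) = t^6. F(s) = 720/s^7, so L{∫₀ᵗ τ^6 dτ} = (720/s^7)/s = 720/s^8. (Check: ∫₀ᵗ τ^6 dτ = t^7/7.)

Final answer: 720/s^8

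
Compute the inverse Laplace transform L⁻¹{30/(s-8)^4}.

L⁻¹{n!/(s-a)^(n+1)} = t^n·e^(at) with n=3, a=8. So L⁻¹{6/(s-8)^4} = t^3·e^(8t), and L⁻¹{30/(s-8)^4} = (30/6)·t^3·e^(8t) = 5·t^3·e^(8t)

Final answer: 5·t^3·e^(8t)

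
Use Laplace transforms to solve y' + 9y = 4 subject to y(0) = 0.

sY + 9Y = 4/s. Y = 4/(s(s+9)). Partial fractions: Y = 4/9/s - 4/9/(s+9)

Final answer: y(t) = 4/9(1 - e^(-9t))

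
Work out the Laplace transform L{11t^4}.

L{11t^4} = 11 · L{t^4} = 11 · 24/s^5 = 264/s^5

Final answer: 264/s^5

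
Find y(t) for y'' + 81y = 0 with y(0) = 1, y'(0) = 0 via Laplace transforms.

L{y''} + 81L{y} = 0. s²Y - s - 0 + 81Y = 0. Y(s² + 81) = s. Y = (s)/(s² + 81). Inverting: y(t) = cos(9t)

Final answer: y(t) = cos(9t)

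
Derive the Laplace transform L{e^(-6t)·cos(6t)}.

L{e^(at)·cos(ωt)} = (s-a)/((s-a)² + ω²), so L{e^(-6t)·cos(6t)} = (s+6)/((s+6)² + 36)

Final answer: (s+6)/((s+6)² + 36)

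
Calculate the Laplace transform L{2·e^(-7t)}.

L{e^(at)} = 1/(s-a), so L{e^(-7t)} = 1/(s+7). Then L{2·e^(-7t)} = 2/(s+7)

Final answer: 2/(s+7)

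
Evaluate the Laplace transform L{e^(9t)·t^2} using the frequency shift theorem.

L{e^(at)·t^n} = n!/(s-a)^(n+1), so L{e^(9t)·t^2} = 2/(s-9)^3

Final answer: 2/(s-9)^3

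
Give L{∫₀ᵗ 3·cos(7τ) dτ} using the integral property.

L{∫₀ᵗ f(τ)dτ} = F(s)/s with F(s) = 3s/(s² + 49), so the result is (3s/(s² + 49))/s = 3/(s² + 49)

Final answer: 3/(s² + 49)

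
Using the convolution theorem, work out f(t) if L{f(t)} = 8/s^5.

8/s^5 = (8/s)·(1/s^4) = L{8}·L{t^3/6}. By convolution, f(t) = 8*t^3/6 = ∫₀ᵗ 8·τ^3/6 dτ = 8·t^4/24

Final answer: 8·t^4/24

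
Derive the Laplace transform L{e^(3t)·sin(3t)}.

L{e^(at)·sin(ωt)} = ω/((s-a)² + ω²), so L{e^(3t)·sin(3t)} = 3/((s-3)² + 9)

Final answer: 3/((s-3)² + 9)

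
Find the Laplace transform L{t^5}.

L{t^n} = n!/s^(n+1), so L{t^5} = 120/s^6

Final answer: 120/s^6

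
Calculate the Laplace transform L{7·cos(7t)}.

L{cos(ωt)} = s/(s² + ω²), so L{cos(7t)} = s/(s² + 49). Then L{7·cos(7t)} = 7·s/(s² + 49) = 7s/(s² + 49)

Final answer: 7s/(s² + 49)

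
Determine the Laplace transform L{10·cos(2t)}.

L{cos(ωt)} = s/(s² + ω²), so L{cos(2t)} = s/(s² + 4). Then L{10·cos(2t)} = 10·s/(s² + 4) = 10s/(s² + 4)

Final answer: 10s/(s² + 4)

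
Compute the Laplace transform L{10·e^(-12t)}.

L{e^(at)} = 1/(s-a), so L{e^(-12t)} = 1/(s+12). Then L{10·e^(-12t)} = 10/(s+12)

Final answer: 10/(s+12)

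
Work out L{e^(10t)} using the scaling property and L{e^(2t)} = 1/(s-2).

Using L{f(at)} = (1/a)F(s/a) with a=5 and f(t) = e^(2t): L{e^(10t)} = (1/5) · 1/((s/5)-2) = (1/5) · 5/(s-10) = 1/(s-10)

Final answer: 1/(s-10)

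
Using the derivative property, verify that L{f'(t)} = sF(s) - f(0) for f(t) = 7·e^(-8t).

f'(t) = -56e^(-8t). Direct: L{f'(t)} = -56/(s+8). Property: s·7/(s+8) - 7 = (7s - 7(s+8))/(s+8) = -56/(s+8). ✓

Final answer: -56/(s+8)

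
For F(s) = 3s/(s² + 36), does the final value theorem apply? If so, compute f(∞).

The final value theorem requires all poles of sF(s) in the left half-plane. sF(s) = 3s²/(s² + 36) has poles at s = ±6i (imaginary axis). Theorem does NOT apply (oscillatory system).

Final answer: Not applicable (oscillatory)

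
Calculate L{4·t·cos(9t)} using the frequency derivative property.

L{cos(9t)} = s/(s² + 81). Derivative: d/ds[s/(s² + 81)] = [(s² + 81) - s·2s]/(s² + 81)² = (81 - s²)/(s² + 81)². So L{t·cos(9t)} = -F'(s) = (s² - 81)/(s² + 81)². Then L{4·t·cos(9t)} = 4·(s² - 81)/(s² + 81)²

Final answer: 4·(s² - 81)/(s² + 81)²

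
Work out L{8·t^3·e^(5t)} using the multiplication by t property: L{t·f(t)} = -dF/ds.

Using L{t^n·e^(at)} = n!/(s-a)^(n+1), L{t^3·e^(5t)} = 6/(s-5)^4, so L{8·t^3·e^(5t)} = 8·6/(s-5)^4 = 48/(s-5)^4

Final answer: 48/(s-5)^4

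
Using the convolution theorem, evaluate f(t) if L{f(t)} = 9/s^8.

9/s^8 = (9/s)·(1/s^7) = L{9}·L{t^6/720}. By convolution, f(t) = 9*t^6/720 = ∫₀ᵗ 9·τ^6/720 dτ = 9·t^7/5040

Final answer: 9·t^7/5040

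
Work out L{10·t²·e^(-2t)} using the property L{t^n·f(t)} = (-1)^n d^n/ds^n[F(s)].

L{e^(-2t)} = 1/(s+2). d/ds[1/(s+2)] = -1/(s+2)². d²/ds²[1/(s+2)] = 2/(s+2)³. So L{t²·e^(-2t)} = (-1)² · 2/(s+2)³ = 2/(s+2)³. Then L{10·t²·e^(-2t)} = 10·2/(s+2)³ = 20/(s+2)³

Final answer: 20/(s+2)³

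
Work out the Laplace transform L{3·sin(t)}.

L{sin(ωt)} = ω/(s² + ω²), so L{sin(t)} = 1/(s² + 1). Then L{3·sin(t)} = 3·1/(s² + 1) = 3/(s² + 1)

Final answer: 3/(s² + 1)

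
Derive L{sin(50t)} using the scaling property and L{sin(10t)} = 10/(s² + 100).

Using L{f(at)} = (1/a)F(s/a) with a=5: L{sin(50t)} = (1/5) · 10/((s/5)² + 100) = (1/5) · 10·25/(s² + 2500) = 50/(s² + 2500)

Final answer: 50/(s² + 2500)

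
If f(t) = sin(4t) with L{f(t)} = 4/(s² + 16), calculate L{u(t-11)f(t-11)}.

Time shift theorem: L{u(t-a)f(t-a)} = e^(-as)F(s). Here a=11, F(s) = 4/(s² + 16), so L{u(t-11)f(t-11)} = e^(-11s)·4/(s² + 16)

Final answer: e^(-11s)·4/(s² + 16)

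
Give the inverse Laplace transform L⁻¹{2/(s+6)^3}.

L⁻¹{n!/(s-a)^(n+1)} = t^n·e^(at) with n=2, a=-6. So L⁻¹{2/(s+6)^3} = t^2·e^(-6t)

Final answer: t^2·e^(-6t)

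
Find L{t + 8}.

L{t + 8} = L{t} + 8·L{1} = 1/s² + 8/s

Final answer: 1/s² + 8/s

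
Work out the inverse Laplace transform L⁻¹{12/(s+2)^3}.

L⁻¹{n!/(s-a)^(n+1)} = t^n·e^(at) with n=2, a=-2. So L⁻¹{2/(s+2)^3} = t^2·e^(-2t), and L⁻¹{12/(s+2)^3} = (12/2)·t^2·e^(-2t) = 6·t^2·e^(-2t)

Final answer: 6·t^2·e^(-2t)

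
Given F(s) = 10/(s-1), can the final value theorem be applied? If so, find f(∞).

sF(s) = 10s/(s-1) has a pole at s = 1 in the right half-plane. Theorem does NOT apply (unstable system; f(t) = 10·e^t grows without bound).

Final answer: Not applicable (unstable)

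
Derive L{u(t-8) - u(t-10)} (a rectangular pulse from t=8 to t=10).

L{u(t-a)} = e^(-as)/s. L{u(t-8) - u(t-10)} = (e^(-8s) - e^(-10s))/s

Final answer: (e^(-8s) - e^(-10s))/s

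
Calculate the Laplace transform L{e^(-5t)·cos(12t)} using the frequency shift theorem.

Frequency shift: L{e^(at)f(t)} = F(s-a). L{e^(-5t)·cos(12t)} = (s+5)/((s+5)² + 144)

Final answer: (s+5)/((s+5)² + 144)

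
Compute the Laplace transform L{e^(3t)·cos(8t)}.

L{e^(at)·cos(ωt)} = (s-a)/((s-a)² + ω²), so L{e^(3t)·cos(8t)} = (s-3)/((s-3)² + 64)

Final answer: (s-3)/((s-3)² + 64)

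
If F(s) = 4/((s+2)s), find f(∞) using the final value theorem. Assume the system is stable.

f(∞) = lim_{s→0} sF(s) = lim_{s→0} 4/(s+2) = 2

Final answer: 2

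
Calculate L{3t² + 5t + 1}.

L{3t² + 5t + 1} = 3·2/s³ + 5/s² + 1/s = 6/s³ + 5/s² + 1/s

Final answer: 6/s³ + 5/s² + 1/s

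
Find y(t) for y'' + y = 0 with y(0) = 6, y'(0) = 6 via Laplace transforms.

L{y''} + 1L{y} = 0. s²Y - 6s - 6 + Y = 0. Y(s² + 1) = 6s + 6. Y = (6s + 6)/(s² + 1). Inverting: y(t) = 6cos(t) + 6sin(t)

Final answer: y(t) = 6cos(t) + 6sin(t)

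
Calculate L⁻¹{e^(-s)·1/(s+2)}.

L⁻¹{1/(s+2)} = e^(-2t). By the time shift theorem, L⁻¹{e^(-as)F(s)} = u(t-a)f(t-a) with a=1, so L⁻¹{e^(-s)·1/(s+2)} = u(t-1)·e^(-2(t-1))

Final answer: u(t-1)·e^(-2(t-1))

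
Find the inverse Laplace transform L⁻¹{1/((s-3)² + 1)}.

Using frequency shift, L⁻¹{1/((s-3)² + 1)} = e^(3t)·sin(t)

Final answer: e^(3t)·sin(t)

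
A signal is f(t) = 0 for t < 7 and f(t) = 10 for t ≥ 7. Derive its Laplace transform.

f(t) = 10·u(t-7). L{u(t-7)} = e^(-7s)/s, so L{f(t)} = 10·e^(-7s)/s

Final answer: 10·e^(-7s)/s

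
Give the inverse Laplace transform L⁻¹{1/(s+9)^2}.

L⁻¹{n!/(s-a)^(n+1)} = t^n·e^(at), so L⁻¹{1/(s+9)^2} = t·e^(-9t)

Final answer: t·e^(-9t)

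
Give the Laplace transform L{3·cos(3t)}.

L{cos(ωt)} = s/(s² + ω²), so L{cos(3t)} = s/(s² + 9). Then L{3·cos(3t)} = 3·s/(s² + 9) = 3s/(s² + 9)

Final answer: 3s/(s² + 9)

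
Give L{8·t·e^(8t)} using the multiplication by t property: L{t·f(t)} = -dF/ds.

Using L{t^n·e^(at)} = n!/(s-a)^(n+1), L{t·e^(8t)} = 1/(s-8)^2, so L{8·t·e^(8t)} = 8·1/(s-8)^2 = 8/(s-8)^2

Final answer: 8/(s-8)^2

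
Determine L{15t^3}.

L{t^n} = n!/s^(n+1). So L{15t^3} = 15·3!/s^4 = 90/s^4

Final answer: 90/s^4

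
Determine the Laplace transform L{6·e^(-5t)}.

L{e^(at)} = 1/(s-a), so L{e^(-5t)} = 1/(s+5). Then L{6·e^(-5t)} = 6/(s+5)

Final answer: 6/(s+5)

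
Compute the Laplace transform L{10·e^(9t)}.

L{e^(at)} = 1/(s-a), so L{e^(9t)} = 1/(s-9). Then L{10·e^(9t)} = 10/(s-9)

Final answer: 10/(s-9)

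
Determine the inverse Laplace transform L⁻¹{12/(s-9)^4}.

L⁻¹{n!/(s-a)^(n+1)} = t^n·e^(at) with n=3, a=9. So L⁻¹{6/(s-9)^4} = t^3·e^(9t), and L⁻¹{12/(s-9)^4} = (12/6)·t^3·e^(9t) = 2·t^3·e^(9t)

Final answer: 2·t^3·e^(9t)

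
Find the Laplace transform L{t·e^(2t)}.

L{t^n·e^(at)} = n!/(s-a)^(n+1), so L{t·e^(2t)} = 1/(s-2)^2

Final answer: 1/(s-2)^2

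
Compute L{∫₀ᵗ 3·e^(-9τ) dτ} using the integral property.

L{∫₀ᵗ f(τ)dτ} = F(s)/s with F(s) = 3/(s+9), so L{∫₀ᵗ 3·e^(-9τ) dτ} = 3/(s(s+9))

Final answer: 3/(s(s+9))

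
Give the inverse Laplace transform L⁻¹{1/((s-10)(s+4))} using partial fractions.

Decompose: A/(s-10) + B/(s+4). A = 1/14, B = -1/14. f(t) = (e^(10t) - e^(-4t))/14

Final answer: (e^(10t) - e^(-4t))/14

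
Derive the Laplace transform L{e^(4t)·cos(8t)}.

L{e^(at)·cos(ωt)} = (s-a)/((s-a)² + ω²), so L{e^(4t)·cos(8t)} = (s-4)/((s-4)² + 64)

Final answer: (s-4)/((s-4)² + 64)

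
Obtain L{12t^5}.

L{t^n} = n!/s^(n+1). So L{12t^5} = 12·5!/s^6 = 1440/s^6

Final answer: 1440/s^6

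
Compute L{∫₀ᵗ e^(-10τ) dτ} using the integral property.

L{∫₀ᵗ f(τ)dτ} = F(s)/s with F(s) = 1/(s+10), so L{∫₀ᵗ e^(-10τ) dτ} = 1/(s(s+10))

Final answer: 1/(s(s+10))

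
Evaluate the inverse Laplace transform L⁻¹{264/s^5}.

L⁻¹{n!/s^(n+1)} = t^n with n=4. So L⁻¹{24/s^5} = t^4, and L⁻¹{264/s^5} = (264/24)·t^4 = 11·t^4

Final answer: 11·t^4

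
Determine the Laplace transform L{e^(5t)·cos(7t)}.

L{e^(at)·cos(ωt)} = (s-a)/((s-a)² + ω²), so L{e^(5t)·cos(7t)} = (s-5)/((s-5)² + 49)

Final answer: (s-5)/((s-5)² + 49)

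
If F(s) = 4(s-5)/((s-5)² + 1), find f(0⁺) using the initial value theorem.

f(0⁺) = lim_{s→∞} sF(s) = lim_{s→∞} 4s(s-5)/((s-5)² + 1) = 4

Final answer: 4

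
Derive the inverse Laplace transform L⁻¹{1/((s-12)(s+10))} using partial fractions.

Decompose: A/(s-12) + B/(s+10). A = 1/22, B = -1/22. f(t) = (e^(12t) - e^(-10t))/22

Final answer: (e^(12t) - e^(-10t))/22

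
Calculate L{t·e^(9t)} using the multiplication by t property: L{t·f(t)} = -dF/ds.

Using L{t^n·e^(at)} = n!/(s-a)^(n+1), L{t·e^(9t)} = 1/(s-9)^2

Final answer: 1/(s-9)^2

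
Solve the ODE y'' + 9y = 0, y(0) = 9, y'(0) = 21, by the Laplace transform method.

L{y''} + 9L{y} = 0. s²Y - 9s - 21 + 9Y = 0. Y(s² + 9) = 9s + 21. Y = (9s + 21)/(s² + 9). Inverting: y(t) = 9cos(3t) + 7sin(3t)

Final answer: y(t) = 9cos(3t) + 7sin(3t)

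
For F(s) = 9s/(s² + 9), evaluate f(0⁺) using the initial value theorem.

f(0⁺) = lim_{s→∞} s·9s/(s² + 9) = lim_{s→∞} 9s²/(s² + 9) = 9

Final answer: 9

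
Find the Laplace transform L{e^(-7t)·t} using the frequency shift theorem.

L{e^(at)·t^n} = n!/(s-a)^(n+1), so L{e^(-7t)·t} = 1/(s+7)^2

Final answer: 1/(s+7)^2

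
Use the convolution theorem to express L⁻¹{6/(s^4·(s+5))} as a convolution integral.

6/(s^4·(s+5)) = (6/s^4)·(1/(s+5)) = L{t^3}·L{e^(-5t)}. So f(t) = t^3*e^(-5t) = ∫₀ᵗ τ^3·e^(-5(t-τ)) dτ

Final answer: ∫₀ᵗ τ^3·e^(-5(t-τ)) dτ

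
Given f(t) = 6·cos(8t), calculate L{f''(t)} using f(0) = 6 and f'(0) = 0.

F(s) = 6s/(s² + 64). L{f''(t)} = s²F(s) - sf(0) - f'(0) = 6s³/(s² + 64) - 6s = (6s³ - 6s(s² + 64))/(s² + 64) = -384s/(s² + 64)

Final answer: -384s/(s² + 64)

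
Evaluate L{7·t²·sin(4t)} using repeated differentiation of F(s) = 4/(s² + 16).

F(s) = 4/(s² + 16). F'(s) = -8s/(s² + 16)². F''(s) = -8(16 - 3s²)/(s² + 16)³ = (24s² - 128)/(s² + 16)³. So L{t²·sin(4t)} = (-1)² F''(s) = (24s² - 128)/(s² + 16)³. Then L{7·t²·sin(4t)} = 7·(24s² - 128)/(s² + 16)³ = (168s² - 896)/(s² + 16)³

Final answer: (168s² - 896)/(s² + 16)³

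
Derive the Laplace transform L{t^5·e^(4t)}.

L{t^n·e^(at)} = n!/(s-a)^(n+1), so L{t^5·e^(4t)} = 120/(s-4)^6

Final answer: 120/(s-4)^6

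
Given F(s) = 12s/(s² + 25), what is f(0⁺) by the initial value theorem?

f(0⁺) = lim_{s→∞} s·12s/(s² + 25) = lim_{s→∞} 12s²/(s² + 25) = 12

Final answer: 12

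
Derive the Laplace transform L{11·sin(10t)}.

L{sin(ωt)} = ω/(s² + ω²), so L{sin(10t)} = 10/(s² + 100). Then L{11·sin(10t)} = 11·10/(s² + 100) = 110/(s² + 100)

Final answer: 110/(s² + 100)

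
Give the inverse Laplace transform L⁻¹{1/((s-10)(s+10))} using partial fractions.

Decompose: A/(s-10) + B/(s+10). A = 1/20, B = -1/20. f(t) = (e^(10t) - e^(-10t))/20

Final answer: (e^(10t) - e^(-10t))/20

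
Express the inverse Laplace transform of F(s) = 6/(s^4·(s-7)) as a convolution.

6/(s^4·(s-7)) = (6/s^4)·(1/(s-7)) = L{t^3}·L{e^(7t)}. So f(t) = t^3*e^(7t) = ∫₀ᵗ τ^3·e^(7(t-τ)) dτ

Final answer: ∫₀ᵗ τ^3·e^(7(t-τ)) dτ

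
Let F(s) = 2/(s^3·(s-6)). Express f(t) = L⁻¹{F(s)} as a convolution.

2/(s^3·(s-6)) = (2/s^3)·(1/(s-6)) = L{t^2}·L{e^(6t)}. So f(t) = t^2*e^(6t) = ∫₀ᵗ τ^2·e^(6(t-τ)) dτ

Final answer: ∫₀ᵗ τ^2·e^(6(t-τ)) dτ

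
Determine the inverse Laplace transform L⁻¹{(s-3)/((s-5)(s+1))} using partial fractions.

Using partial fractions, f(t) = (2e^(5t) + 4e^(-t))/6

Final answer: (2e^(5t) + 4e^(-t))/6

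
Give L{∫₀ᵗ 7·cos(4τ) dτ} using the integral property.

L{∫₀ᵗ f(τ)dτ} = F(s)/s with F(s) = 7s/(s² + 16), so the result is (7s/(s² + 16))/s = 7/(s² + 16)

Final answer: 7/(s² + 16)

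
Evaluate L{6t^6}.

L{t^n} = n!/s^(n+1). So L{6t^6} = 6·6!/s^7 = 4320/s^7

Final answer: 4320/s^7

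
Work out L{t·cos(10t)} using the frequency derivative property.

L{cos(10t)} = s/(s² + 100). Derivative: d/ds[s/(s² + 100)] = [(s² + 100) - s·2s]/(s² + 100)² = (100 - s²)/(s² + 100)². So L{t·cos(10t)} = -F'(s) = (s² - 100)/(s² + 100)²

Final answer: (s² - 100)/(s² + 100)²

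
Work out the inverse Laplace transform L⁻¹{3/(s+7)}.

L⁻¹{1/(s-a)} = e^(at), so L⁻¹{1/(s+7)} = e^(-7t), and L⁻¹{3/(s+7)} = 3·e^(-7t)

Final answer: 3·e^(-7t)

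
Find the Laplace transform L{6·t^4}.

L{t^n} = n!/s^(n+1), so L{t^4} = 24/s^5. Then L{6·t^4} = 6·24/s^5 = 144/s^5

Final answer: 144/s^5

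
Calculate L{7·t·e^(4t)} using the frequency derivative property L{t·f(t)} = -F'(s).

L{e^(4t)} = 1/(s-4). By frequency derivative: L{t·e^(4t)} = -d/ds[1/(s-4)] = -(-1)/(s-4)² = 1/(s-4)². Then L{7·t·e^(4t)} = 7·1/(s-4)² = 7/(s-4)²

Final answer: 7/(s-4)²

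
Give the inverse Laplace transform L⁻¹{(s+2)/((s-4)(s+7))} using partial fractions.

Using partial fractions, f(t) = (6e^(4t) + 5e^(-7t))/11

Final answer: (6e^(4t) + 5e^(-7t))/11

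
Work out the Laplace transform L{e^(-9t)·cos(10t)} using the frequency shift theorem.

Frequency shift: L{e^(at)f(t)} = F(s-a). L{e^(-9t)·cos(10t)} = (s+9)/((s+9)² + 100)

Final answer: (s+9)/((s+9)² + 100)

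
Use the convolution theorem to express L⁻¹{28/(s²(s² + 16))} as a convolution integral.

28/(s²(s² + 16)) = (1/s²)·(28/(s² + 16)) = L{t}·L{7·sin(4t)}. So f(t) = t*(7·sin(4t)) = ∫₀ᵗ 7τ·sin(4(t-τ)) dτ

Final answer: ∫₀ᵗ 7τ·sin(4(t-τ)) dτ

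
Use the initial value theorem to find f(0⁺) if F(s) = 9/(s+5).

f(0⁺) = lim_{s→∞} s·9/(s+5) = lim_{s→∞} 9s/(s+5) = 9

Final answer: 9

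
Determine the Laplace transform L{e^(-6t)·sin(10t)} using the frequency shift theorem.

Frequency shift: L{e^(at)f(t)} = F(s-a). L{e^(-6t)·sin(10t)} = 10/((s+6)² + 100)

Final answer: 10/((s+6)² + 100)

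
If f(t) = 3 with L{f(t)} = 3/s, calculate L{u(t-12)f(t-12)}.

Time shift theorem: L{u(t-a)f(t-a)} = e^(-as)F(s). Here a=12, F(s) = 3/s, so L{u(t-12)f(t-12)} = e^(-12s)·3/s

Final answer: e^(-12s)·3/s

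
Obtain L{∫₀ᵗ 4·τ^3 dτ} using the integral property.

L{∫₀ᵗ f(τ)dτ} = F(s)/s with f(t) = 4t^3. F(s) = 24/s^4, so L{∫₀ᵗ 4·τ^3 dτ} = (24/s^4)/s = 24/s^5. (Check: ∫₀ᵗ 4·τ^3 dτ = 4t^4/4.)

Final answer: 24/s^5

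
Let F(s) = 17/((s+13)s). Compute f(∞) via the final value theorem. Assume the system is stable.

f(∞) = lim_{s→0} sF(s) = lim_{s→0} 17/(s+13) = 17/13

Final answer: 17/13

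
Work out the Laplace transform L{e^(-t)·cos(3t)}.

L{e^(at)·cos(ωt)} = (s-a)/((s-a)² + ω²), so L{e^(-t)·cos(3t)} = (s+1)/((s+1)² + 9)

Final answer: (s+1)/((s+1)² + 9)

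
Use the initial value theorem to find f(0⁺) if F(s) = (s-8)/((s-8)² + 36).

f(0⁺) = lim_{s→∞} sF(s) = lim_{s→∞} s(s-8)/((s-8)² + 36) = 1

Final answer: 1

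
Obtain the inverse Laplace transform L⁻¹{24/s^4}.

L⁻¹{n!/s^(n+1)} = t^n with n=3. So L⁻¹{6/s^4} = t^3, and L⁻¹{24/s^4} = (24/6)·t^3 = 4·t^3

Final answer: 4·t^3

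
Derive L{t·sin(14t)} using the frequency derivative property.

L{sin(14t)} = 14/(s² + 196). By L{t·f(t)} = -F'(s): -d/ds[14/(s² + 196)] = -(14)·(-2s)/(s² + 196)² = 28s/(s² + 196)²

Final answer: 28s/(s² + 196)²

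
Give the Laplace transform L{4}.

L{4} = 4 · L{1} = 4/s

Final answer: 4/s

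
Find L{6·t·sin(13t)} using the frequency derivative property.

L{sin(13t)} = 13/(s² + 169). By L{t·f(t)} = -F'(s): -d/ds[13/(s² + 169)] = -(13)·(-2s)/(s² + 169)² = 26s/(s² + 169)². Then L{6·t·sin(13t)} = 6·26s/(s² + 169)² = 156s/(s² + 169)²

Final answer: 156s/(s² + 169)²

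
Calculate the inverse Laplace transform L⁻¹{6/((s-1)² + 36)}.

Using frequency shift, L⁻¹{6/((s-1)² + 36)} = e^t·sin(6t)

Final answer: e^t·sin(6t)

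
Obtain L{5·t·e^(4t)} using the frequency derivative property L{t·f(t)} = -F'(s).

L{e^(4t)} = 1/(s-4). By frequency derivative: L{t·e^(4t)} = -d/ds[1/(s-4)] = -(-1)/(s-4)² = 1/(s-4)². Then L{5·t·e^(4t)} = 5·1/(s-4)² = 5/(s-4)²

Final answer: 5/(s-4)²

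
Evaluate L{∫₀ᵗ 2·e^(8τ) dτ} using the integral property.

L{∫₀ᵗ f(τ)dτ} = F(s)/s with F(s) = 2/(s-8), so L{∫₀ᵗ 2·e^(8τ) dτ} = 2/(s(s-8))

Final answer: 2/(s(s-8))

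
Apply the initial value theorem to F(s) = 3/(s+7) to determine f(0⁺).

f(0⁺) = lim_{s→∞} s·3/(s+7) = lim_{s→∞} 3s/(s+7) = 3

Final answer: 3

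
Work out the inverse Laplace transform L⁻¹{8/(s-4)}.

L⁻¹{1/(s-a)} = e^(at), so L⁻¹{1/(s-4)} = e^(4t), and L⁻¹{8/(s-4)} = 8·e^(4t)

Final answer: 8·e^(4t)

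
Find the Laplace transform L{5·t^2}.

L{t^n} = n!/s^(n+1), so L{t^2} = 2/s^3. Then L{5·t^2} = 5·2/s^3 = 10/s^3

Final answer: 10/s^3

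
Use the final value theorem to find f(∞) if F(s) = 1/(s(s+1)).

f(∞) = lim_{s→0} s·1/(s(s+1)) = lim_{s→0} 1/(s+1) = 1/1 = 1

Final answer: 1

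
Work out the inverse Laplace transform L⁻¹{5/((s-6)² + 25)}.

Using frequency shift, L⁻¹{5/((s-6)² + 25)} = e^(6t)·sin(5t)

Final answer: e^(6t)·sin(5t)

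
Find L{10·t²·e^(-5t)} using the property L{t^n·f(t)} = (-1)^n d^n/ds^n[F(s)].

L{e^(-5t)} = 1/(s+5). d/ds[1/(s+5)] = -1/(s+5)². d²/ds²[1/(s+5)] = 2/(s+5)³. So L{t²·e^(-5t)} = (-1)² · 2/(s+5)³ = 2/(s+5)³. Then L{10·t²·e^(-5t)} = 10·2/(s+5)³ = 20/(s+5)³

Final answer: 20/(s+5)³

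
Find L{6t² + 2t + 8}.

L{6t² + 2t + 8} = 6·2/s³ + 2/s² + 8/s = 12/s³ + 2/s² + 8/s

Final answer: 12/s³ + 2/s² + 8/s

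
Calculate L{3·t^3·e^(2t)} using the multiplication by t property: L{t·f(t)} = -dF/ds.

Using L{t^n·e^(at)} = n!/(s-a)^(n+1), L{t^3·e^(2t)} = 6/(s-2)^4, so L{3·t^3·e^(2t)} = 3·6/(s-2)^4 = 18/(s-2)^4

Final answer: 18/(s-2)^4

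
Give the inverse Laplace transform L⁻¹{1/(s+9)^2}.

L⁻¹{n!/(s-a)^(n+1)} = t^n·e^(at), so L⁻¹{1/(s+9)^2} = t·e^(-9t)

Final answer: t·e^(-9t)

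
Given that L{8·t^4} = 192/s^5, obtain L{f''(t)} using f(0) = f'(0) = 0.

L{f''(t)} = s²F(s) - sf(0) - f'(0) = s²·192/s^5 - 0 - 0 = 192/s^3

Final answer: 192/s^3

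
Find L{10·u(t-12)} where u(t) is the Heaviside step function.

L{u(t-a)} = e^(-as)/s. Here a=12, so L{u(t-12)} = e^(-12s)/s, and L{10·u(t-12)} = 10·e^(-12s)/s

Final answer: 10·e^(-12s)/s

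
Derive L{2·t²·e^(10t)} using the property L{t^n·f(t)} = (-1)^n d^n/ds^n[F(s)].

L{e^(10t)} = 1/(s-10). d/ds[1/(s-10)] = -1/(s-10)². d²/ds²[1/(s-10)] = 2/(s-10)³. So L{t²·e^(10t)} = (-1)² · 2/(s-10)³ = 2/(s-10)³. Then L{2·t²·e^(10t)} = 2·2/(s-10)³ = 4/(s-10)³

Final answer: 4/(s-10)³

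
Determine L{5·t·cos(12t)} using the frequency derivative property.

L{cos(12t)} = s/(s² + 144). Derivative: d/ds[s/(s² + 144)] = [(s² + 144) - s·2s]/(s² + 144)² = (144 - s²)/(s² + 144)². So L{t·cos(12t)} = -F'(s) = (s² - 144)/(s² + 144)². Then L{5·t·cos(12t)} = 5·(s² - 144)/(s² + 144)²

Final answer: 5·(s² - 144)/(s² + 144)²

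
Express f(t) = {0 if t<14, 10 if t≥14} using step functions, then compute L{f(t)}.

f(t) = 10·u(t-14). L{u(t-14)} = e^(-14s)/s, so L{f(t)} = 10·e^(-14s)/s

Final answer: 10·e^(-14s)/s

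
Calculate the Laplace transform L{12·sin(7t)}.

L{sin(ωt)} = ω/(s² + ω²), so L{sin(7t)} = 7/(s² + 49). Then L{12·sin(7t)} = 12·7/(s² + 49) = 84/(s² + 49)

Final answer: 84/(s² + 49)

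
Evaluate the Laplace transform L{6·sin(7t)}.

L{sin(ωt)} = ω/(s² + ω²), so L{sin(7t)} = 7/(s² + 49). Then L{6·sin(7t)} = 6·7/(s² + 49) = 42/(s² + 49)

Final answer: 42/(s² + 49)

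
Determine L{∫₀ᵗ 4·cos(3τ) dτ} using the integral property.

L{∫₀ᵗ f(τ)dτ} = F(s)/s with F(s) = 4s/(s² + 9), so the result is (4s/(s² + 9))/s = 4/(s² + 9)

Final answer: 4/(s² + 9)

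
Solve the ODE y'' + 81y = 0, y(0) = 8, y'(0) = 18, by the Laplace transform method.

L{y''} + 81L{y} = 0. s²Y - 8s - 18 + 81Y = 0. Y(s² + 81) = 8s + 18. Y = (8s + 18)/(s² + 81). Inverting: y(t) = 8cos(9t) + 2sin(9t)

Final answer: y(t) = 8cos(9t) + 2sin(9t)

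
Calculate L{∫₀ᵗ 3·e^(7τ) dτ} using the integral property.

L{∫₀ᵗ f(τ)dτ} = F(s)/s with F(s) = 3/(s-7), so L{∫₀ᵗ 3·e^(7τ) dτ} = 3/(s(s-7))

Final answer: 3/(s(s-7))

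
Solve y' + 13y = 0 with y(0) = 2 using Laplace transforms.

L{y'} + 13L{y} = 0. sY - 2 + 13Y = 0. Y(s+13) = 2. Y = 2/(s+13)

Final answer: y(t) = 2e^(-13t)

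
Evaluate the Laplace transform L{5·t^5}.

L{t^n} = n!/s^(n+1), so L{t^5} = 120/s^6. Then L{5·t^5} = 5·120/s^6 = 600/s^6

Final answer: 600/s^6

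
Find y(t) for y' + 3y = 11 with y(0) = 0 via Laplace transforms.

sY + 3Y = 11/s. Y = 11/(s(s+3)). Partial fractions: Y = 11/3/s - 11/3/(s+3)

Final answer: y(t) = 11/3(1 - e^(-3t))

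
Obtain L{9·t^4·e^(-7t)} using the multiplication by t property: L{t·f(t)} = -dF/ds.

Using L{t^n·e^(at)} = n!/(s-a)^(n+1), L{t^4·e^(-7t)} = 24/(s+7)^5, so L{9·t^4·e^(-7t)} = 9·24/(s+7)^5 = 216/(s+7)^5

Final answer: 216/(s+7)^5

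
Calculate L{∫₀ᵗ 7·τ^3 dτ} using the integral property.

L{∫₀ᵗ f(τ)dτ} = F(s)/s with f(t) = 7t^3. F(s) = 42/s^4, so L{∫₀ᵗ 7·τ^3 dτ} = (42/s^4)/s = 42/s^5. (Check: ∫₀ᵗ 7·τ^3 dτ = 7t^4/4.)

Final answer: 42/s^5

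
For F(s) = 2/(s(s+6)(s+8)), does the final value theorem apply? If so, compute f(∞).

Poles of sF(s) = 2/((s+6)(s+8)) are at s = -6 and s = -8, both in the left half-plane. Theorem applies. f(∞) = lim_{s→0} sF(s) = 2/(6·8) = 1/24

Final answer: 1/24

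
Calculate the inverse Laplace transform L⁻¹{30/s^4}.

L⁻¹{n!/s^(n+1)} = t^n with n=3. So L⁻¹{6/s^4} = t^3, and L⁻¹{30/s^4} = (30/6)·t^3 = 5·t^3

Final answer: 5·t^3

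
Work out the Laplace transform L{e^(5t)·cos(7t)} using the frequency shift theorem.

Frequency shift: L{e^(at)f(t)} = F(s-a). L{e^(5t)·cos(7t)} = (s-5)/((s-5)² + 49)

Final answer: (s-5)/((s-5)² + 49)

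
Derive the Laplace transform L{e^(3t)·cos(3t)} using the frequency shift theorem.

Frequency shift: L{e^(at)f(t)} = F(s-a). L{e^(3t)·cos(3t)} = (s-3)/((s-3)² + 9)

Final answer: (s-3)/((s-3)² + 9)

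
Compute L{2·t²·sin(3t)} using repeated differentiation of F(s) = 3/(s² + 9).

F(s) = 3/(s² + 9). F'(s) = -6s/(s² + 9)². F''(s) = -6(9 - 3s²)/(s² + 9)³ = (18s² - 54)/(s² + 9)³. So L{t²·sin(3t)} = (-1)² F''(s) = (18s² - 54)/(s² + 9)³. Then L{2·t²·sin(3t)} = 2·(18s² - 54)/(s² + 9)³ = (36s² - 108)/(s² + 9)³

Final answer: (36s² - 108)/(s² + 9)³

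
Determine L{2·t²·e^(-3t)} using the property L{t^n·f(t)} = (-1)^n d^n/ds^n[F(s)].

L{e^(-3t)} = 1/(s+3). d/ds[1/(s+3)] = -1/(s+3)². d²/ds²[1/(s+3)] = 2/(s+3)³. So L{t²·e^(-3t)} = (-1)² · 2/(s+3)³ = 2/(s+3)³. Then L{2·t²·e^(-3t)} = 2·2/(s+3)³ = 4/(s+3)³

Final answer: 4/(s+3)³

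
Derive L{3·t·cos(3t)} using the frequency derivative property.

L{cos(3t)} = s/(s² + 9). Derivative: d/ds[s/(s² + 9)] = [(s² + 9) - s·2s]/(s² + 9)² = (9 - s²)/(s² + 9)². So L{t·cos(3t)} = -F'(s) = (s² - 9)/(s² + 9)². Then L{3·t·cos(3t)} = 3·(s² - 9)/(s² + 9)²

Final answer: 3·(s² - 9)/(s² + 9)²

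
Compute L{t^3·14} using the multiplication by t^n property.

L{14} = 14/s. d^1/ds^1[1/s] = -1/s². d^2/ds^2[1/s] = 2/s^3. d^3/ds^3[1/s] = -6/s^4. So L{t^3} = (-1)^{3}·-6/s^4 = 6/s^4. Then L{t^3·14} = 14·6/s^4 = 84/s^4

Final answer: 84/s^4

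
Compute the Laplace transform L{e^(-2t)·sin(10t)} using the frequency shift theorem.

Frequency shift: L{e^(at)f(t)} = F(s-a). L{e^(-2t)·sin(10t)} = 10/((s+2)² + 100)

Final answer: 10/((s+2)² + 100)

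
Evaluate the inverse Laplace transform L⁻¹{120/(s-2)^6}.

L⁻¹{n!/(s-a)^(n+1)} = t^n·e^(at), so L⁻¹{120/(s-2)^6} = t^5·e^(2t)

Final answer: t^5·e^(2t)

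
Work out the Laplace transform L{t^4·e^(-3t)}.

L{t^n·e^(at)} = n!/(s-a)^(n+1), so L{t^4·e^(-3t)} = 24/(s+3)^5

Final answer: 24/(s+3)^5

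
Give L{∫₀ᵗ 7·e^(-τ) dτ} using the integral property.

L{∫₀ᵗ f(τ)dτ} = F(s)/s with F(s) = 7/(s+1), so L{∫₀ᵗ 7·e^(-τ) dτ} = 7/(s(s+1))

Final answer: 7/(s(s+1))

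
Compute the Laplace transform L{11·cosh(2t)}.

L{cosh(ωt)} = s/(s² - ω²), so L{cosh(2t)} = s/(s² - 4). Then L{11·cosh(2t)} = 11·s/(s² - 4) = 11s/(s² - 4)

Final answer: 11s/(s² - 4)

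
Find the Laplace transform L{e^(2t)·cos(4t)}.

L{e^(at)·cos(ωt)} = (s-a)/((s-a)² + ω²), so L{e^(2t)·cos(4t)} = (s-2)/((s-2)² + 16)

Final answer: (s-2)/((s-2)² + 16)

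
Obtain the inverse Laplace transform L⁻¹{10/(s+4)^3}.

L⁻¹{n!/(s-a)^(n+1)} = t^n·e^(at) with n=2, a=-4. So L⁻¹{2/(s+4)^3} = t^2·e^(-4t), and L⁻¹{10/(s+4)^3} = (10/2)·t^2·e^(-4t) = 5·t^2·e^(-4t)

Final answer: 5·t^2·e^(-4t)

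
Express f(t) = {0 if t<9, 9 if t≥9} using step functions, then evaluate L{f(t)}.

f(t) = 9·u(t-9). L{u(t-9)} = e^(-9s)/s, so L{f(t)} = 9·e^(-9s)/s

Final answer: 9·e^(-9s)/s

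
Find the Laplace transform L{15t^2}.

L{15t^2} = 15 · L{t^2} = 15 · 2/s^3 = 30/s^3

Final answer: 30/s^3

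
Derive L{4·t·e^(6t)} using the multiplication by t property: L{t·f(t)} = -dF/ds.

Using L{t^n·e^(at)} = n!/(s-a)^(n+1), L{t·e^(6t)} = 1/(s-6)^2, so L{4·t·e^(6t)} = 4·1/(s-6)^2 = 4/(s-6)^2

Final answer: 4/(s-6)^2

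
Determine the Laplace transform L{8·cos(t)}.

L{cos(ωt)} = s/(s² + ω²), so L{cos(t)} = s/(s² + 1). Then L{8·cos(t)} = 8·s/(s² + 1) = 8s/(s² + 1)

Final answer: 8s/(s² + 1)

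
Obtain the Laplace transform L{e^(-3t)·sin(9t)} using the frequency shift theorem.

Frequency shift: L{e^(at)f(t)} = F(s-a). L{e^(-3t)·sin(9t)} = 9/((s+3)² + 81)

Final answer: 9/((s+3)² + 81)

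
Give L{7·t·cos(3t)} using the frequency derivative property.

L{cos(3t)} = s/(s² + 9). Derivative: d/ds[s/(s² + 9)] = [(s² + 9) - s·2s]/(s² + 9)² = (9 - s²)/(s² + 9)². So L{t·cos(3t)} = -F'(s) = (s² - 9)/(s² + 9)². Then L{7·t·cos(3t)} = 7·(s² - 9)/(s² + 9)²

Final answer: 7·(s² - 9)/(s² + 9)²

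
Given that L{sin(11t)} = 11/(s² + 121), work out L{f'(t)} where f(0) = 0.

L{f'(t)} = s·F(s) - f(0) = s·11/(s² + 121) - 0 = 11s/(s² + 121)

Final answer: 11s/(s² + 121)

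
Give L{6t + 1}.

L{6t + 1} = 6·L{t} + L{1} = 6/s² + 1/s

Final answer: 6/s² + 1/s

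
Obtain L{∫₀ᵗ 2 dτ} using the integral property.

L{∫₀ᵗ f(τ)dτ} = F(s)/s with f(t) = 2. F(s) = 2/s, so L{∫₀ᵗ 2 dτ} = (2/s)/s = 2/s². (Check: ∫₀ᵗ 2 dτ = 2t.)

Final answer: 2/s²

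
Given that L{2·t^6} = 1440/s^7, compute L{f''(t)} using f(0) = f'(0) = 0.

L{f''(t)} = s²F(s) - sf(0) - f'(0) = s²·1440/s^7 - 0 - 0 = 1440/s^5

Final answer: 1440/s^5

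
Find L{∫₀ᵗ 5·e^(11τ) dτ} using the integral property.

L{∫₀ᵗ f(τ)dτ} = F(s)/s with F(s) = 5/(s-11), so L{∫₀ᵗ 5·e^(11τ) dτ} = 5/(s(s-11))

Final answer: 5/(s(s-11))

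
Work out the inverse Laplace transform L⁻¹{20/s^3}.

L⁻¹{n!/s^(n+1)} = t^n with n=2. So L⁻¹{2/s^3} = t^2, and L⁻¹{20/s^3} = (20/2)·t^2 = 10·t^2

Final answer: 10·t^2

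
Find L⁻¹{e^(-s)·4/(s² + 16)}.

L⁻¹{4/(s² + 16)} = sin(4t). By the time shift theorem, L⁻¹{e^(-as)F(s)} = u(t-a)f(t-a) with a=1, so L⁻¹{e^(-s)·4/(s² + 16)} = u(t-1)·sin(4(t-1))

Final answer: u(t-1)·sin(4(t-1))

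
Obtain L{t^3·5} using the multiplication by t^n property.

L{5} = 5/s. d^1/ds^1[1/s] = -1/s². d^2/ds^2[1/s] = 2/s^3. d^3/ds^3[1/s] = -6/s^4. So L{t^3} = (-1)^{3}·-6/s^4 = 6/s^4. Then L{t^3·5} = 5·6/s^4 = 30/s^4

Final answer: 30/s^4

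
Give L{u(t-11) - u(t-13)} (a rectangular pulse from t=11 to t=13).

L{u(t-a)} = e^(-as)/s. L{u(t-11) - u(t-13)} = (e^(-11s) - e^(-13s))/s

Final answer: (e^(-11s) - e^(-13s))/s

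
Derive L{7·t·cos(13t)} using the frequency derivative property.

L{cos(13t)} = s/(s² + 169). Derivative: d/ds[s/(s² + 169)] = [(s² + 169) - s·2s]/(s² + 169)² = (169 - s²)/(s² + 169)². So L{t·cos(13t)} = -F'(s) = (s² - 169)/(s² + 169)². Then L{7·t·cos(13t)} = 7·(s² - 169)/(s² + 169)²

Final answer: 7·(s² - 169)/(s² + 169)²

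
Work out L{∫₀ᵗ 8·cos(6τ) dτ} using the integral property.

L{∫₀ᵗ f(τ)dτ} = F(s)/s with F(s) = 8s/(s² + 36), so the result is (8s/(s² + 36))/s = 8/(s² + 36)

Final answer: 8/(s² + 36)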